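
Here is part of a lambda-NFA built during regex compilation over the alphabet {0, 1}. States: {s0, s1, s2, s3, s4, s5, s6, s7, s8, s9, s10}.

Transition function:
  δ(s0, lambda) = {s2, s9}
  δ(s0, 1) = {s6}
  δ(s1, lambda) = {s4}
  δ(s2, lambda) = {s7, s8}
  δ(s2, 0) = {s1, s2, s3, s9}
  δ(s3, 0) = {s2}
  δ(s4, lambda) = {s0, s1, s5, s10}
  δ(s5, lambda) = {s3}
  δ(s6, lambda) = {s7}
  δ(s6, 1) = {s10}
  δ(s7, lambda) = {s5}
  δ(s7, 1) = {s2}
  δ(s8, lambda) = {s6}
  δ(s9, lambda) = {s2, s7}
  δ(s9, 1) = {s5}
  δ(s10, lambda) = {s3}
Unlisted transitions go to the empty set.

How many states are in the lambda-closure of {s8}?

5

Start with {s8}.
From s8 via lambda: add s6.
From s6 via lambda: add s7.
From s7 via lambda: add s5.
From s5 via lambda: add s3.
lambda-closure = {s3, s5, s6, s7, s8}, which has 5 states.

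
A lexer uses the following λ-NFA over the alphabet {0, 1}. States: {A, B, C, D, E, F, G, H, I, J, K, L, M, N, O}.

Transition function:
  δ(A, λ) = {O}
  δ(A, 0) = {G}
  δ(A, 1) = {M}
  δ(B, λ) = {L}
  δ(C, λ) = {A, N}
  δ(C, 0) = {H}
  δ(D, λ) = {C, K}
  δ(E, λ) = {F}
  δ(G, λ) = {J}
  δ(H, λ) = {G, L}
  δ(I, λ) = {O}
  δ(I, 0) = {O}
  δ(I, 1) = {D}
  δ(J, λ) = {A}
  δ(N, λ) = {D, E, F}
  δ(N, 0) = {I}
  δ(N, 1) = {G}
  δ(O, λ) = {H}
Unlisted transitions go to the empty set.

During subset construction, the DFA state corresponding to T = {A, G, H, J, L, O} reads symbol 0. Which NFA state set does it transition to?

{A, G, H, J, L, O}

A on 0 → {G}.
No 0-transition from G, H, J, L, O.
Union after reading 0: {G}.
Now take the λ-closure:
From G via λ: add J.
From J via λ: add A.
From A via λ: add O.
From O via λ: add H.
From H via λ: add L.
No new states can be added; the closed set is {A, G, H, J, L, O}.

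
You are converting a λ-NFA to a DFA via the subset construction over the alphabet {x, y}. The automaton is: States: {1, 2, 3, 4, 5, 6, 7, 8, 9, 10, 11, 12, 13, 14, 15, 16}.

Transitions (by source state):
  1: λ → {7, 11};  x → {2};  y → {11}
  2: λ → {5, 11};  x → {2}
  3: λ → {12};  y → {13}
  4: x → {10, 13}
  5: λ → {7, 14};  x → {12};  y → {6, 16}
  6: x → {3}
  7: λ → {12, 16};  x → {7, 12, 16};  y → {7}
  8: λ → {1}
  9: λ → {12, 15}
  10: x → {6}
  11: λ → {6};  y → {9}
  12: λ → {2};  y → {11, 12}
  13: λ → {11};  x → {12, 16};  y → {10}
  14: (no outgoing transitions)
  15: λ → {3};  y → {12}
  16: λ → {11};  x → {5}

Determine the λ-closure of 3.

{2, 3, 5, 6, 7, 11, 12, 14, 16}

Start with {3}.
From 3 via λ: add 12.
From 12 via λ: add 2.
From 2 via λ: add 5, 11.
From 5 via λ: add 7, 14.
From 11 via λ: add 6.
From 7 via λ: add 16.
No new states can be added; the closed set is {2, 3, 5, 6, 7, 11, 12, 14, 16}.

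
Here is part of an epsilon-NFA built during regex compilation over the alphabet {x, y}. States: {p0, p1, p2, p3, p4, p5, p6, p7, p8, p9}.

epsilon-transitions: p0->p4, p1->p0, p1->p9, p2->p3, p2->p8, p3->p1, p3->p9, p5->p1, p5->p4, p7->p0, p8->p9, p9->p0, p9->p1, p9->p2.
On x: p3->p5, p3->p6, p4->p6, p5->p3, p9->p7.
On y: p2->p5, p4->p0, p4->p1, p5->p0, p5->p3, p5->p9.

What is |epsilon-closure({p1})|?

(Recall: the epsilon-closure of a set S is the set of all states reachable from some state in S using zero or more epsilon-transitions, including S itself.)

Start with {p1}.
From p1 via epsilon: add p0, p9.
From p0 via epsilon: add p4.
From p9 via epsilon: add p2.
From p2 via epsilon: add p3, p8.
epsilon-closure = {p0, p1, p2, p3, p4, p8, p9}, which has 7 states.

7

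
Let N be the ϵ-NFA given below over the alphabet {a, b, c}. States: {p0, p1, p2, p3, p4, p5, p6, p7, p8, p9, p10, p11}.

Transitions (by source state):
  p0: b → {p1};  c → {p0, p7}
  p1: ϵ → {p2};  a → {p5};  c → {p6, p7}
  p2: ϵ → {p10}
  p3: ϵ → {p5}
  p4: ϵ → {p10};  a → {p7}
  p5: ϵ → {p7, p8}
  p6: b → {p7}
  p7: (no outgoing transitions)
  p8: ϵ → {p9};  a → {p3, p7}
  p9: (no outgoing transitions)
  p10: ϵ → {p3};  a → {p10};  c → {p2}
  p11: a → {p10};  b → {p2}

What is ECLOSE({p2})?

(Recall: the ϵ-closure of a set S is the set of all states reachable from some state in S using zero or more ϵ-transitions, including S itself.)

Start with {p2}.
From p2 via ϵ: add p10.
From p10 via ϵ: add p3.
From p3 via ϵ: add p5.
From p5 via ϵ: add p7, p8.
From p8 via ϵ: add p9.
No new states can be added; the closed set is {p2, p3, p5, p7, p8, p9, p10}.

{p2, p3, p5, p7, p8, p9, p10}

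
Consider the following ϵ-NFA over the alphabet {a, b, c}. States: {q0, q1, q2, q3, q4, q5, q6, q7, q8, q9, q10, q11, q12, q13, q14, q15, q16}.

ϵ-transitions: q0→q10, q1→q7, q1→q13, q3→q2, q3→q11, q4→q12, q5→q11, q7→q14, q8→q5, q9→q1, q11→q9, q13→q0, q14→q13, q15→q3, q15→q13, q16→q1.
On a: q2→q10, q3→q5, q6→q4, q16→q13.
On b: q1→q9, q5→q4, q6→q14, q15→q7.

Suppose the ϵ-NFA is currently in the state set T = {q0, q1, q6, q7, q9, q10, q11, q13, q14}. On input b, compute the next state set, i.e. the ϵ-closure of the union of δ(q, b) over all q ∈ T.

{q0, q1, q7, q9, q10, q13, q14}

q1 on b → {q9}.
q6 on b → {q14}.
No b-transition from q0, q7, q9, q10, q11, q13, q14.
Union after reading b: {q9, q14}.
Now take the ϵ-closure:
From q9 via ϵ: add q1.
From q14 via ϵ: add q13.
From q1 via ϵ: add q7.
From q13 via ϵ: add q0.
From q0 via ϵ: add q10.
No new states can be added; the closed set is {q0, q1, q7, q9, q10, q13, q14}.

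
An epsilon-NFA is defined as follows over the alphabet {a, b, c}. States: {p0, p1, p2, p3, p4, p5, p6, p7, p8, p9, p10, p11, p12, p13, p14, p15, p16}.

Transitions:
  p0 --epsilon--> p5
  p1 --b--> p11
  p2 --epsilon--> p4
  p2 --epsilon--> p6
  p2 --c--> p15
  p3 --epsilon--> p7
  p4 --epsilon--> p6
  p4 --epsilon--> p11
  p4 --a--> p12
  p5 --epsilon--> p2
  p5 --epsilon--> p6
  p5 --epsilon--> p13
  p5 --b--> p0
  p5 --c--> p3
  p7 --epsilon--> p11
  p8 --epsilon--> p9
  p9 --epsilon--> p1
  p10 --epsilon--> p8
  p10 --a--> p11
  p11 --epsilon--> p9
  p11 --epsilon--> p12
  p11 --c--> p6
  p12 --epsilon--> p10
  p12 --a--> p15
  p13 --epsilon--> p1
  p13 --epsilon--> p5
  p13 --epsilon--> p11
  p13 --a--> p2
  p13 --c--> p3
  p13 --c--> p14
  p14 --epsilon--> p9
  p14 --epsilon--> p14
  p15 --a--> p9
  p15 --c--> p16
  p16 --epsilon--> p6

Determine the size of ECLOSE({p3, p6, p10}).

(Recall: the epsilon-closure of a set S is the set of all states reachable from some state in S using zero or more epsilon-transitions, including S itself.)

9

Start with {p3, p6, p10}.
From p3 via epsilon: add p7.
From p10 via epsilon: add p8.
From p7 via epsilon: add p11.
From p8 via epsilon: add p9.
From p9 via epsilon: add p1.
From p11 via epsilon: add p12.
epsilon-closure = {p1, p3, p6, p7, p8, p9, p10, p11, p12}, which has 9 states.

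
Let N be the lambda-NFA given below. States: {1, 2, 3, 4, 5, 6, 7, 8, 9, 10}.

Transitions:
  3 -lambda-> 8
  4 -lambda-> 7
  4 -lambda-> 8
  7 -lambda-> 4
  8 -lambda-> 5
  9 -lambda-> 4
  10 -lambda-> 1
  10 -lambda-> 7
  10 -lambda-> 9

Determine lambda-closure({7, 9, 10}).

Start with {7, 9, 10}.
From 7 via lambda: add 4.
From 10 via lambda: add 1.
From 4 via lambda: add 8.
From 8 via lambda: add 5.
No new states can be added; the closed set is {1, 4, 5, 7, 8, 9, 10}.

{1, 4, 5, 7, 8, 9, 10}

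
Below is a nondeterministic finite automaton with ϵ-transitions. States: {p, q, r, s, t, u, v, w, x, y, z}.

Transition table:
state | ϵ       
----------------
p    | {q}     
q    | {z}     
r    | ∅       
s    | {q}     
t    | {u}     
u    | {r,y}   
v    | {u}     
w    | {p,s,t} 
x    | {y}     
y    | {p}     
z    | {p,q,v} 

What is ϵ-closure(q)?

Start with {q}.
From q via ϵ: add z.
From z via ϵ: add p, v.
From v via ϵ: add u.
From u via ϵ: add r, y.
No new states can be added; the closed set is {p, q, r, u, v, y, z}.

{p, q, r, u, v, y, z}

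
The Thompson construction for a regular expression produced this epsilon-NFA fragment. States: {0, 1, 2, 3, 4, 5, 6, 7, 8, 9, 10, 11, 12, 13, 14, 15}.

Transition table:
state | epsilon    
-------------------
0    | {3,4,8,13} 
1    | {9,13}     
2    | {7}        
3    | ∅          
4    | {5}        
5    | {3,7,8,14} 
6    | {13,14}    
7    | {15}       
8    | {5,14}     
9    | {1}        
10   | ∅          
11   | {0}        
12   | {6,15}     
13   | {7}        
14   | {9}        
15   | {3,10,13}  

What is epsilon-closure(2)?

Start with {2}.
From 2 via epsilon: add 7.
From 7 via epsilon: add 15.
From 15 via epsilon: add 3, 10, 13.
No new states can be added; the closed set is {2, 3, 7, 10, 13, 15}.

{2, 3, 7, 10, 13, 15}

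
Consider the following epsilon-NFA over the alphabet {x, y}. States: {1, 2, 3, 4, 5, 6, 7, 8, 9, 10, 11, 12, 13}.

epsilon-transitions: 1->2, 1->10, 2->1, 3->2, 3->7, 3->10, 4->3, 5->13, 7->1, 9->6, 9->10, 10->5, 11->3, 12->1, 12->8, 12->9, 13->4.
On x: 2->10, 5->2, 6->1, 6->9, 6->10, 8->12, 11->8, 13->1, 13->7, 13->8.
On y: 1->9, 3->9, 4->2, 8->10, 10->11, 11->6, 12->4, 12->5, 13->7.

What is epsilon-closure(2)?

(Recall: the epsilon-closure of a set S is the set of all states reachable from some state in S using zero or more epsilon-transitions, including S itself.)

{1, 2, 3, 4, 5, 7, 10, 13}

Start with {2}.
From 2 via epsilon: add 1.
From 1 via epsilon: add 10.
From 10 via epsilon: add 5.
From 5 via epsilon: add 13.
From 13 via epsilon: add 4.
From 4 via epsilon: add 3.
From 3 via epsilon: add 7.
No new states can be added; the closed set is {1, 2, 3, 4, 5, 7, 10, 13}.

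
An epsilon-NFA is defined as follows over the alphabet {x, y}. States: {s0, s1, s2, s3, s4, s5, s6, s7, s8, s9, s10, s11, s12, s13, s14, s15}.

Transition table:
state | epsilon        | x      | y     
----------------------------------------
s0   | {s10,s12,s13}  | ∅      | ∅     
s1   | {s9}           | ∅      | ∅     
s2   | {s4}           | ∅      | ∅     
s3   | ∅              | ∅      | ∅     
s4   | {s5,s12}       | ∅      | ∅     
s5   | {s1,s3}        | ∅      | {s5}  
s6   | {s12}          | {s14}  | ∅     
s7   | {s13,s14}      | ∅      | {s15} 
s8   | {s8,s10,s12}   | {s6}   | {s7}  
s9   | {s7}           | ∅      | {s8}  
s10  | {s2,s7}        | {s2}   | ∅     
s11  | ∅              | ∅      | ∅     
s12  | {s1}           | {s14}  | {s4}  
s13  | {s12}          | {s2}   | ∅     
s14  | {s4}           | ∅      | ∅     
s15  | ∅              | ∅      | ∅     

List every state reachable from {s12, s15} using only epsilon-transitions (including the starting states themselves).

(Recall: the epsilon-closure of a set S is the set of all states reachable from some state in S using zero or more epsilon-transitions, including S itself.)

Start with {s12, s15}.
From s12 via epsilon: add s1.
From s1 via epsilon: add s9.
From s9 via epsilon: add s7.
From s7 via epsilon: add s13, s14.
From s14 via epsilon: add s4.
From s4 via epsilon: add s5.
From s5 via epsilon: add s3.
No new states can be added; the closed set is {s1, s3, s4, s5, s7, s9, s12, s13, s14, s15}.

{s1, s3, s4, s5, s7, s9, s12, s13, s14, s15}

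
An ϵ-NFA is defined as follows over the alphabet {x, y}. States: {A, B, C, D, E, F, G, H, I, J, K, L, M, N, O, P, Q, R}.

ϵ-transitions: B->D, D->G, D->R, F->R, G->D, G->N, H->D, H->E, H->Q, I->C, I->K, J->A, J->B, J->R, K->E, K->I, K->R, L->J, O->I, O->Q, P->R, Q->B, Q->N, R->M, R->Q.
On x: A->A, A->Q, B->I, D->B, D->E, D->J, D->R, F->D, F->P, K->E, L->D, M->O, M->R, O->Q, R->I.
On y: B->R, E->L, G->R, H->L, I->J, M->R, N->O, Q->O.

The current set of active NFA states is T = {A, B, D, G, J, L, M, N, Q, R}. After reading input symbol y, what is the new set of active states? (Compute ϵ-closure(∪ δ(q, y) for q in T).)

B on y → {R}.
G on y → {R}.
M on y → {R}.
N on y → {O}.
Q on y → {O}.
No y-transition from A, D, J, L, R.
Union after reading y: {O, R}.
Now take the ϵ-closure:
From O via ϵ: add I, Q.
From R via ϵ: add M.
From I via ϵ: add C, K.
From Q via ϵ: add B, N.
From B via ϵ: add D.
From K via ϵ: add E.
From D via ϵ: add G.
No new states can be added; the closed set is {B, C, D, E, G, I, K, M, N, O, Q, R}.

{B, C, D, E, G, I, K, M, N, O, Q, R}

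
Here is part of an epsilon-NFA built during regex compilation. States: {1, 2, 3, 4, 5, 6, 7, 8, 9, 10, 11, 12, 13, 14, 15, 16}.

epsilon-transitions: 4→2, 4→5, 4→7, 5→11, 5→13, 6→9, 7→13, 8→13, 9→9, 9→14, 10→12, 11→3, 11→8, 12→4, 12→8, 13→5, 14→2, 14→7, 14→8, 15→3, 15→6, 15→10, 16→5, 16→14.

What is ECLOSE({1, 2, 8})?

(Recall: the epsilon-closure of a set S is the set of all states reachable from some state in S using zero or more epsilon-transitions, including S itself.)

Start with {1, 2, 8}.
From 8 via epsilon: add 13.
From 13 via epsilon: add 5.
From 5 via epsilon: add 11.
From 11 via epsilon: add 3.
No new states can be added; the closed set is {1, 2, 3, 5, 8, 11, 13}.

{1, 2, 3, 5, 8, 11, 13}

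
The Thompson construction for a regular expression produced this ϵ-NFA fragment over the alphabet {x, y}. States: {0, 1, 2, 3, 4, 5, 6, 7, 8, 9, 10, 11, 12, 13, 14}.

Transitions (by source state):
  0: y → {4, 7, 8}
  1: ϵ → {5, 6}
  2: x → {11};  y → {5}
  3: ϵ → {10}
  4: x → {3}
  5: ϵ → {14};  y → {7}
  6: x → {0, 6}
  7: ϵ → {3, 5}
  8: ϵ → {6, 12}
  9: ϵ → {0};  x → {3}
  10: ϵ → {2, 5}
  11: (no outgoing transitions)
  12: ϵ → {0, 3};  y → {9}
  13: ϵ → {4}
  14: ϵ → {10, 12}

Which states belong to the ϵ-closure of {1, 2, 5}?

Start with {1, 2, 5}.
From 1 via ϵ: add 6.
From 5 via ϵ: add 14.
From 14 via ϵ: add 10, 12.
From 12 via ϵ: add 0, 3.
No new states can be added; the closed set is {0, 1, 2, 3, 5, 6, 10, 12, 14}.

{0, 1, 2, 3, 5, 6, 10, 12, 14}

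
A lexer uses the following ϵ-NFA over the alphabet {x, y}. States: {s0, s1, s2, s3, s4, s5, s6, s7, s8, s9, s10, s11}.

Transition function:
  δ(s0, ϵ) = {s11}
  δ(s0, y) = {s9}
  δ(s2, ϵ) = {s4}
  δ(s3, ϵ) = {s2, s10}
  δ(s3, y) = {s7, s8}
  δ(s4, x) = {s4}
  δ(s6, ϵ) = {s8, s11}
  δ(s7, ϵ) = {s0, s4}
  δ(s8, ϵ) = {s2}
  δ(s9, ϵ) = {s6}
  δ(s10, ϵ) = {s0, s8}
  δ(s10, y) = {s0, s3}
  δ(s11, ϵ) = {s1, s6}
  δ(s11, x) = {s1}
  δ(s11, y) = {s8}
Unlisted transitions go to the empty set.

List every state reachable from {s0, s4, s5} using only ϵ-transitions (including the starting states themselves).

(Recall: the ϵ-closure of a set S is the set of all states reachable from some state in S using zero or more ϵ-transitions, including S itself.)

{s0, s1, s2, s4, s5, s6, s8, s11}

Start with {s0, s4, s5}.
From s0 via ϵ: add s11.
From s11 via ϵ: add s1, s6.
From s6 via ϵ: add s8.
From s8 via ϵ: add s2.
No new states can be added; the closed set is {s0, s1, s2, s4, s5, s6, s8, s11}.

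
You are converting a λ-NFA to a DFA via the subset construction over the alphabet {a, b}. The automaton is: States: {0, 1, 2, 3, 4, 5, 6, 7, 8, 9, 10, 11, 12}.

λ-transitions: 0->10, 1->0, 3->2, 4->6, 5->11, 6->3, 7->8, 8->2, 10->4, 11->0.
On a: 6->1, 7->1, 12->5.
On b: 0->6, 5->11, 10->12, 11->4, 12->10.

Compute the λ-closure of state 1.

{0, 1, 2, 3, 4, 6, 10}

Start with {1}.
From 1 via λ: add 0.
From 0 via λ: add 10.
From 10 via λ: add 4.
From 4 via λ: add 6.
From 6 via λ: add 3.
From 3 via λ: add 2.
No new states can be added; the closed set is {0, 1, 2, 3, 4, 6, 10}.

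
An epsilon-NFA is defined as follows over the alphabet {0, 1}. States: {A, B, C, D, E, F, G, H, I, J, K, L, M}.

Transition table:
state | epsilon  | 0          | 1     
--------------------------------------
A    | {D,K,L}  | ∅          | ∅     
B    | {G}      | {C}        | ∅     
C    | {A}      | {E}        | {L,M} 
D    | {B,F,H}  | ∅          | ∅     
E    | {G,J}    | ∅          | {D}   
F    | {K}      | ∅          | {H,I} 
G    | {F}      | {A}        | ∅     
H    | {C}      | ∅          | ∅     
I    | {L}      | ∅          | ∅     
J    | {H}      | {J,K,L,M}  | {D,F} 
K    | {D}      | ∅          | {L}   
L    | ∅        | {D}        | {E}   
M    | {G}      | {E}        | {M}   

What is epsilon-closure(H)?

{A, B, C, D, F, G, H, K, L}

Start with {H}.
From H via epsilon: add C.
From C via epsilon: add A.
From A via epsilon: add D, K, L.
From D via epsilon: add B, F.
From B via epsilon: add G.
No new states can be added; the closed set is {A, B, C, D, F, G, H, K, L}.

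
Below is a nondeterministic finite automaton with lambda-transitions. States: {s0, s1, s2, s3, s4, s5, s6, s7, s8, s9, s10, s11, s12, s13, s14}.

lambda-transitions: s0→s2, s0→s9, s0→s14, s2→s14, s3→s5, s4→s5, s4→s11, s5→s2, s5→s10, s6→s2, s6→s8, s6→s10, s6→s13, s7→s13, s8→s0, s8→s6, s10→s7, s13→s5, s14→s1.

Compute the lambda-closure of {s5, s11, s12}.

{s1, s2, s5, s7, s10, s11, s12, s13, s14}

Start with {s5, s11, s12}.
From s5 via lambda: add s2, s10.
From s2 via lambda: add s14.
From s10 via lambda: add s7.
From s7 via lambda: add s13.
From s14 via lambda: add s1.
No new states can be added; the closed set is {s1, s2, s5, s7, s10, s11, s12, s13, s14}.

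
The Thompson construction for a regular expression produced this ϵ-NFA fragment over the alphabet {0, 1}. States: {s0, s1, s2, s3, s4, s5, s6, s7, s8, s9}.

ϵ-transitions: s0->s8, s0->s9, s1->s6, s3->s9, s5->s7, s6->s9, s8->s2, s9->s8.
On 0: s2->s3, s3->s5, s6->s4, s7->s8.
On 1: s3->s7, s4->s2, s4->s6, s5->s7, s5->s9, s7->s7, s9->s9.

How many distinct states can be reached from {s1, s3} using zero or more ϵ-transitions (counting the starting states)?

6

Start with {s1, s3}.
From s1 via ϵ: add s6.
From s3 via ϵ: add s9.
From s9 via ϵ: add s8.
From s8 via ϵ: add s2.
ϵ-closure = {s1, s2, s3, s6, s8, s9}, which has 6 states.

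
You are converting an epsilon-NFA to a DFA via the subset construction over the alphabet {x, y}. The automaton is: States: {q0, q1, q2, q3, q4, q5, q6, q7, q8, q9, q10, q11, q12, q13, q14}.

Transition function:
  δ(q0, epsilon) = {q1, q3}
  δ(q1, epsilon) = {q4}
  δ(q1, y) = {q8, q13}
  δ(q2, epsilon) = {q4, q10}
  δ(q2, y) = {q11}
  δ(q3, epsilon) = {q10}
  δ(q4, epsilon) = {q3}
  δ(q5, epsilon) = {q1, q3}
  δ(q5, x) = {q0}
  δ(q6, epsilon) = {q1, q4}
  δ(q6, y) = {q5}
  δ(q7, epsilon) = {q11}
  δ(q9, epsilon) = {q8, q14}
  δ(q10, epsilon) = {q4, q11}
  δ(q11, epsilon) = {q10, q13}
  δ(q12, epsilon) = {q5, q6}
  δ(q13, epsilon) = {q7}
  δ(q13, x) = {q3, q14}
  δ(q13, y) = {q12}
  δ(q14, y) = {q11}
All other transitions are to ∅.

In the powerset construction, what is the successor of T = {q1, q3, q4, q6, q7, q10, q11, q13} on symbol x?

{q3, q4, q7, q10, q11, q13, q14}

q13 on x → {q3, q14}.
No x-transition from q1, q3, q4, q6, q7, q10, q11.
Union after reading x: {q3, q14}.
Now take the epsilon-closure:
From q3 via epsilon: add q10.
From q10 via epsilon: add q4, q11.
From q11 via epsilon: add q13.
From q13 via epsilon: add q7.
No new states can be added; the closed set is {q3, q4, q7, q10, q11, q13, q14}.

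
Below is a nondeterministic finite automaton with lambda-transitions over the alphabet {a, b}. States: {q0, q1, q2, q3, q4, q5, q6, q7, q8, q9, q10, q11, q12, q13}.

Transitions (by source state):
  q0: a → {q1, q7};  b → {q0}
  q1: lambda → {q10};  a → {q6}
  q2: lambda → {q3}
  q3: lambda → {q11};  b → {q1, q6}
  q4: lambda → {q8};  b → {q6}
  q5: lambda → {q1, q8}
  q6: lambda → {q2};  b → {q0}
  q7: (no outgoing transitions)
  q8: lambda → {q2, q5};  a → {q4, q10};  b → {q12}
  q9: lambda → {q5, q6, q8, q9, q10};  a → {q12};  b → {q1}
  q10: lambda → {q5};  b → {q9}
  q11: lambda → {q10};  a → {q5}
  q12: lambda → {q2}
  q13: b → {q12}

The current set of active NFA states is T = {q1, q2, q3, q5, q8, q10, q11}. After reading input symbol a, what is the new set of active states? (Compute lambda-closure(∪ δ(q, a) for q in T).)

q1 on a → {q6}.
q8 on a → {q4, q10}.
q11 on a → {q5}.
No a-transition from q2, q3, q5, q10.
Union after reading a: {q4, q5, q6, q10}.
Now take the lambda-closure:
From q4 via lambda: add q8.
From q5 via lambda: add q1.
From q6 via lambda: add q2.
From q2 via lambda: add q3.
From q3 via lambda: add q11.
No new states can be added; the closed set is {q1, q2, q3, q4, q5, q6, q8, q10, q11}.

{q1, q2, q3, q4, q5, q6, q8, q10, q11}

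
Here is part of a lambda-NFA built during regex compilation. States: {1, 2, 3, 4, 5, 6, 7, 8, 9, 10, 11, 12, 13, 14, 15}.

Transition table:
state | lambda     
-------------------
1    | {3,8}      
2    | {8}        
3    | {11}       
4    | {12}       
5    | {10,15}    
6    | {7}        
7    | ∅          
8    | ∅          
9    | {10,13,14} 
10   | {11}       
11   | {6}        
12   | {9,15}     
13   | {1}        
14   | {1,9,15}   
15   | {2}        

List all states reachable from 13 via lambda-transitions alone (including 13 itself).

{1, 3, 6, 7, 8, 11, 13}

Start with {13}.
From 13 via lambda: add 1.
From 1 via lambda: add 3, 8.
From 3 via lambda: add 11.
From 11 via lambda: add 6.
From 6 via lambda: add 7.
No new states can be added; the closed set is {1, 3, 6, 7, 8, 11, 13}.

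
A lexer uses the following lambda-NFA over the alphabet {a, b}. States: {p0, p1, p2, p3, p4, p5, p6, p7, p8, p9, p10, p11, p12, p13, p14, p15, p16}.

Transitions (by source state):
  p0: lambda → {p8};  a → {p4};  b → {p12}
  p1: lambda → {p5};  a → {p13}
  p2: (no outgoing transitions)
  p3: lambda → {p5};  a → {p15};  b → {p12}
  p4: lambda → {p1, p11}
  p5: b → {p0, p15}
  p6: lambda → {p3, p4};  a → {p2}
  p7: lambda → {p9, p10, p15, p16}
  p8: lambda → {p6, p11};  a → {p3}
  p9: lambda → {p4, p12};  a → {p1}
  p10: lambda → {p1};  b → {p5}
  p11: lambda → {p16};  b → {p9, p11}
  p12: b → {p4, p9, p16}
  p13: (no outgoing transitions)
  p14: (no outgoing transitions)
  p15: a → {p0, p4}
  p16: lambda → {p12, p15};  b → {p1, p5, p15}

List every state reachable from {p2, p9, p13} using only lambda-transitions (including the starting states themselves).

Start with {p2, p9, p13}.
From p9 via lambda: add p4, p12.
From p4 via lambda: add p1, p11.
From p1 via lambda: add p5.
From p11 via lambda: add p16.
From p16 via lambda: add p15.
No new states can be added; the closed set is {p1, p2, p4, p5, p9, p11, p12, p13, p15, p16}.

{p1, p2, p4, p5, p9, p11, p12, p13, p15, p16}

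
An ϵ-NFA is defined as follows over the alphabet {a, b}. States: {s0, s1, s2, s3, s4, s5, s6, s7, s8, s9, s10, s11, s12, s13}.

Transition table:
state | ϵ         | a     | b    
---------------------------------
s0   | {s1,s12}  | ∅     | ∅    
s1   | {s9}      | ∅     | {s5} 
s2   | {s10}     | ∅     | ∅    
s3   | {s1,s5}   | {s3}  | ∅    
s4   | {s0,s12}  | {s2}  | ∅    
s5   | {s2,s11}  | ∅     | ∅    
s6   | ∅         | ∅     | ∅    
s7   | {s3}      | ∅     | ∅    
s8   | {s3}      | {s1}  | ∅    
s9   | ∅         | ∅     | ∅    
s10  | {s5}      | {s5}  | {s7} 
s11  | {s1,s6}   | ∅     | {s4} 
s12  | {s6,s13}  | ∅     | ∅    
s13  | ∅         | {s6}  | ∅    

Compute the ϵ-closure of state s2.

{s1, s2, s5, s6, s9, s10, s11}

Start with {s2}.
From s2 via ϵ: add s10.
From s10 via ϵ: add s5.
From s5 via ϵ: add s11.
From s11 via ϵ: add s1, s6.
From s1 via ϵ: add s9.
No new states can be added; the closed set is {s1, s2, s5, s6, s9, s10, s11}.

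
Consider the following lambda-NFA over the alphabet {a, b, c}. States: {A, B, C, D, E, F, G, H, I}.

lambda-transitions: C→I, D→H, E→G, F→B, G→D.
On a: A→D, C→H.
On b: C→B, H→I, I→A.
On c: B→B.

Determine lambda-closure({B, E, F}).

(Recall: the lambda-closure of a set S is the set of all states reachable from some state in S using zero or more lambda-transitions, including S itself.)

Start with {B, E, F}.
From E via lambda: add G.
From G via lambda: add D.
From D via lambda: add H.
No new states can be added; the closed set is {B, D, E, F, G, H}.

{B, D, E, F, G, H}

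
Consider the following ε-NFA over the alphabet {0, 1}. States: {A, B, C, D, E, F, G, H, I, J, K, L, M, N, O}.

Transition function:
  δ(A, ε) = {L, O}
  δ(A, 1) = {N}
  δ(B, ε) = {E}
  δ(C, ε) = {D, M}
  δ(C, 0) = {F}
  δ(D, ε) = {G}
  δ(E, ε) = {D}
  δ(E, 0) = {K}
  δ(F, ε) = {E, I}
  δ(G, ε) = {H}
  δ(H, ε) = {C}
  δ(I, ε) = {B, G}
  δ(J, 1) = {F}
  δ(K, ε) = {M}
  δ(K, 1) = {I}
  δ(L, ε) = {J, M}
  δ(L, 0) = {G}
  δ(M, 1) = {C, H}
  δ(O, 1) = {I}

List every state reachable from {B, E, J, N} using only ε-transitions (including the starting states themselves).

{B, C, D, E, G, H, J, M, N}

Start with {B, E, J, N}.
From E via ε: add D.
From D via ε: add G.
From G via ε: add H.
From H via ε: add C.
From C via ε: add M.
No new states can be added; the closed set is {B, C, D, E, G, H, J, M, N}.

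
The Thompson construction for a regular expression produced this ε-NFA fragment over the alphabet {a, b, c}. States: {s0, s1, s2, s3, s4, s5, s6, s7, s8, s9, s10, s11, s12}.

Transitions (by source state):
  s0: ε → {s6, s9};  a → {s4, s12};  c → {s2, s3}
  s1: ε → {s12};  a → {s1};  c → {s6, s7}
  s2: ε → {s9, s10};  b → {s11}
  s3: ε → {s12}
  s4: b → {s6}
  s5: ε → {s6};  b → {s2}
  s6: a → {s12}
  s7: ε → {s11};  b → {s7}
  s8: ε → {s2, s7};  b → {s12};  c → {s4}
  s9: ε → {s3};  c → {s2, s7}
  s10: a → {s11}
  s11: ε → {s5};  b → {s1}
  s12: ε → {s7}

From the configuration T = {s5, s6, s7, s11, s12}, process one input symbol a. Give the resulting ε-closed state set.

s6 on a → {s12}.
No a-transition from s5, s7, s11, s12.
Union after reading a: {s12}.
Now take the ε-closure:
From s12 via ε: add s7.
From s7 via ε: add s11.
From s11 via ε: add s5.
From s5 via ε: add s6.
No new states can be added; the closed set is {s5, s6, s7, s11, s12}.

{s5, s6, s7, s11, s12}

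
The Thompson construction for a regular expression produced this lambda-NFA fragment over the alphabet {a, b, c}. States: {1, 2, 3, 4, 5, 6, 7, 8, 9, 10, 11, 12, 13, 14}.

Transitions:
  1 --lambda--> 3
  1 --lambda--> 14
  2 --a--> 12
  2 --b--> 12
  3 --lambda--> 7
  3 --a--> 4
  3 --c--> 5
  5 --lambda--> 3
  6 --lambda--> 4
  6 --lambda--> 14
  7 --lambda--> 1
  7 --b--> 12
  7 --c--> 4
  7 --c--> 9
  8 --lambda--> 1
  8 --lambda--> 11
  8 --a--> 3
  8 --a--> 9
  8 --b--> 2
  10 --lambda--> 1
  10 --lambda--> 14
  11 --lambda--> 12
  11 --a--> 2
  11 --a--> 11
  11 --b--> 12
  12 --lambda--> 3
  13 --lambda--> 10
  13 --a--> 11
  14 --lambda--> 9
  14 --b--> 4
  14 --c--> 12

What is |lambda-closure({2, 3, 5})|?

7

Start with {2, 3, 5}.
From 3 via lambda: add 7.
From 7 via lambda: add 1.
From 1 via lambda: add 14.
From 14 via lambda: add 9.
lambda-closure = {1, 2, 3, 5, 7, 9, 14}, which has 7 states.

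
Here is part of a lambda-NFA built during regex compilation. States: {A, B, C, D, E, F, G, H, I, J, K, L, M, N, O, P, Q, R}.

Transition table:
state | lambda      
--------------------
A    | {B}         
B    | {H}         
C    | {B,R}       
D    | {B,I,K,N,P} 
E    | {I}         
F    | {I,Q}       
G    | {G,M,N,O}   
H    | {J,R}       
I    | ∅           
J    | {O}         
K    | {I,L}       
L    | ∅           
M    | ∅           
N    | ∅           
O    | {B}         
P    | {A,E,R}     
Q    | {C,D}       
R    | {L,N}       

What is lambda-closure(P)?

Start with {P}.
From P via lambda: add A, E, R.
From A via lambda: add B.
From E via lambda: add I.
From R via lambda: add L, N.
From B via lambda: add H.
From H via lambda: add J.
From J via lambda: add O.
No new states can be added; the closed set is {A, B, E, H, I, J, L, N, O, P, R}.

{A, B, E, H, I, J, L, N, O, P, R}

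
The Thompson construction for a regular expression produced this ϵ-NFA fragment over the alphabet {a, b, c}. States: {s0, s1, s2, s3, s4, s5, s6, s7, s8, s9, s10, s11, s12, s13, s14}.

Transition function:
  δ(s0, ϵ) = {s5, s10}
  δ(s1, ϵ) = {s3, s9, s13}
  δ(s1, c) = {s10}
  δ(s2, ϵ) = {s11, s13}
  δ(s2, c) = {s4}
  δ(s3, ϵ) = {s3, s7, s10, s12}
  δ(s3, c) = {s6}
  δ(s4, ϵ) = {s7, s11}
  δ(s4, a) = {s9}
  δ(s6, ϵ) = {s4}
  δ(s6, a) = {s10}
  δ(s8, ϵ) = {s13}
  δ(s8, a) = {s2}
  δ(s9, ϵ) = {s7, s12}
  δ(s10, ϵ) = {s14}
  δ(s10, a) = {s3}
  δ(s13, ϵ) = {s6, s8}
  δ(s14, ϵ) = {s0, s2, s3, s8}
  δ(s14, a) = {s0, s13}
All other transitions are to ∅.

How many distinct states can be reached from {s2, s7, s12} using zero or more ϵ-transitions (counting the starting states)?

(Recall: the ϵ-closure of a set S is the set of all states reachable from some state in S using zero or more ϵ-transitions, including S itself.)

8

Start with {s2, s7, s12}.
From s2 via ϵ: add s11, s13.
From s13 via ϵ: add s6, s8.
From s6 via ϵ: add s4.
ϵ-closure = {s2, s4, s6, s7, s8, s11, s12, s13}, which has 8 states.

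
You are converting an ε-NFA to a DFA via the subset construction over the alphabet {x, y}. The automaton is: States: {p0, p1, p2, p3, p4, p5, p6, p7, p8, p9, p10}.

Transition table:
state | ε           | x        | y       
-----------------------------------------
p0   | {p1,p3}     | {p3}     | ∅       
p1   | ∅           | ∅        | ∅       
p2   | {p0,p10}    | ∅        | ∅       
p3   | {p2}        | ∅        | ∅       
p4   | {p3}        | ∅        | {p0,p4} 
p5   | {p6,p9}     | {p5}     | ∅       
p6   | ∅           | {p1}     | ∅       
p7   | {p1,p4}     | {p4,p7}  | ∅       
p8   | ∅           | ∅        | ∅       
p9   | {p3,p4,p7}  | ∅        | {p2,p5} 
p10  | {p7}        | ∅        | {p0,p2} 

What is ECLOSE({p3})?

Start with {p3}.
From p3 via ε: add p2.
From p2 via ε: add p0, p10.
From p0 via ε: add p1.
From p10 via ε: add p7.
From p7 via ε: add p4.
No new states can be added; the closed set is {p0, p1, p2, p3, p4, p7, p10}.

{p0, p1, p2, p3, p4, p7, p10}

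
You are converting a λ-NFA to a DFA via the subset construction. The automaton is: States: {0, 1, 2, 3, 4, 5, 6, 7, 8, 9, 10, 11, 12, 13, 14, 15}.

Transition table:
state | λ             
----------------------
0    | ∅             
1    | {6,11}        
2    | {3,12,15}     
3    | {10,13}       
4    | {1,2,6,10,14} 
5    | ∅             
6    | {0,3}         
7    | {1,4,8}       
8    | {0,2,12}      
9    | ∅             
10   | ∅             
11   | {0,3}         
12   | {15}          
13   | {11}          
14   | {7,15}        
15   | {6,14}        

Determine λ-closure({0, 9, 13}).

Start with {0, 9, 13}.
From 13 via λ: add 11.
From 11 via λ: add 3.
From 3 via λ: add 10.
No new states can be added; the closed set is {0, 3, 9, 10, 11, 13}.

{0, 3, 9, 10, 11, 13}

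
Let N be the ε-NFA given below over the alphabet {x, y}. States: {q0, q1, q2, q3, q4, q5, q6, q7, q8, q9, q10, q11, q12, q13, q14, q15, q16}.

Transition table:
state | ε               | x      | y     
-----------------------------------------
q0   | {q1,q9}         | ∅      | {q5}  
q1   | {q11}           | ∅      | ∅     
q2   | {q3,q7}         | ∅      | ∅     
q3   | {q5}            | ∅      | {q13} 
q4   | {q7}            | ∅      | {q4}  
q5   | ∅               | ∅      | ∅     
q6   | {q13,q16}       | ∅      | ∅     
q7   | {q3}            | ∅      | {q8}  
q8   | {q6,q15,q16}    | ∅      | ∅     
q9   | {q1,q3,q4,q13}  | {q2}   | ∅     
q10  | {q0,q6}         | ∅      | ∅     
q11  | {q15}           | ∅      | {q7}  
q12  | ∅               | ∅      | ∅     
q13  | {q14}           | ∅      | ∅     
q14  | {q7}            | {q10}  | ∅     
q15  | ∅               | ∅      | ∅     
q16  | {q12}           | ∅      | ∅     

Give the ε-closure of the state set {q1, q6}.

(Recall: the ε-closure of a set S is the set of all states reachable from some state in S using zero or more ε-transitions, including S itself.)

{q1, q3, q5, q6, q7, q11, q12, q13, q14, q15, q16}

Start with {q1, q6}.
From q1 via ε: add q11.
From q6 via ε: add q13, q16.
From q11 via ε: add q15.
From q13 via ε: add q14.
From q16 via ε: add q12.
From q14 via ε: add q7.
From q7 via ε: add q3.
From q3 via ε: add q5.
No new states can be added; the closed set is {q1, q3, q5, q6, q7, q11, q12, q13, q14, q15, q16}.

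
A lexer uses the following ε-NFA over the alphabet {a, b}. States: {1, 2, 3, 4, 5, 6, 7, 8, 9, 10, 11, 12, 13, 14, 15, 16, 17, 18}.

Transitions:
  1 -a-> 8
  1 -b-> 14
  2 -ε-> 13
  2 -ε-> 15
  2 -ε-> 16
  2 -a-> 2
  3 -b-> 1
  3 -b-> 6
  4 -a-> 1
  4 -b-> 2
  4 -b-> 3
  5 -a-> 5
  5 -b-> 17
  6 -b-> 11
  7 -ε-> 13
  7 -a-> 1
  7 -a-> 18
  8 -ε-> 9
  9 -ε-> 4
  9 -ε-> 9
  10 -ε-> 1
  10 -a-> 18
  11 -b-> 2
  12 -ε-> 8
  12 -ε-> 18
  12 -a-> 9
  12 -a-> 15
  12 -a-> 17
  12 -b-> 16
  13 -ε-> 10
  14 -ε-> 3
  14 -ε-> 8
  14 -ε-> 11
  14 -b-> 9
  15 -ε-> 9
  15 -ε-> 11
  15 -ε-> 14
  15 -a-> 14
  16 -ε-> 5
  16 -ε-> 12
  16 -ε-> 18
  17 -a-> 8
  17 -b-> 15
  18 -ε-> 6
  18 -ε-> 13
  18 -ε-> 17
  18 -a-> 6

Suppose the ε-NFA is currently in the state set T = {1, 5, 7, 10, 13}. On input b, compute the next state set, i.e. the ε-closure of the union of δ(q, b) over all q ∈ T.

1 on b → {14}.
5 on b → {17}.
No b-transition from 7, 10, 13.
Union after reading b: {14, 17}.
Now take the ε-closure:
From 14 via ε: add 3, 8, 11.
From 8 via ε: add 9.
From 9 via ε: add 4.
No new states can be added; the closed set is {3, 4, 8, 9, 11, 14, 17}.

{3, 4, 8, 9, 11, 14, 17}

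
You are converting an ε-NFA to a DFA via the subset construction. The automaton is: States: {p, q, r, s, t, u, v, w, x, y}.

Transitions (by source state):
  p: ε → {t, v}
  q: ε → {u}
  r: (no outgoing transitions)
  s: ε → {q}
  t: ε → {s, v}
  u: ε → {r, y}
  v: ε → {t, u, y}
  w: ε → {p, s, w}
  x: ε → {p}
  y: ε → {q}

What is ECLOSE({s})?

Start with {s}.
From s via ε: add q.
From q via ε: add u.
From u via ε: add r, y.
No new states can be added; the closed set is {q, r, s, u, y}.

{q, r, s, u, y}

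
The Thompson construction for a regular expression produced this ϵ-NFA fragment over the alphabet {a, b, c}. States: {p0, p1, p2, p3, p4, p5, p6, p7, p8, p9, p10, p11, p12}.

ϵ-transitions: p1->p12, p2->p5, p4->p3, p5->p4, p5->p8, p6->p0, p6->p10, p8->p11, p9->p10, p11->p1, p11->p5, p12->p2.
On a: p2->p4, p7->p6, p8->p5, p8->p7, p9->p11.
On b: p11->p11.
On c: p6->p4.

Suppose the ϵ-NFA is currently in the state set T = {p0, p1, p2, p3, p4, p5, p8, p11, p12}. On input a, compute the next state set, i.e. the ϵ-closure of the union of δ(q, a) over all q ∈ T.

{p1, p2, p3, p4, p5, p7, p8, p11, p12}

p2 on a → {p4}.
p8 on a → {p5, p7}.
No a-transition from p0, p1, p3, p4, p5, p11, p12.
Union after reading a: {p4, p5, p7}.
Now take the ϵ-closure:
From p4 via ϵ: add p3.
From p5 via ϵ: add p8.
From p8 via ϵ: add p11.
From p11 via ϵ: add p1.
From p1 via ϵ: add p12.
From p12 via ϵ: add p2.
No new states can be added; the closed set is {p1, p2, p3, p4, p5, p7, p8, p11, p12}.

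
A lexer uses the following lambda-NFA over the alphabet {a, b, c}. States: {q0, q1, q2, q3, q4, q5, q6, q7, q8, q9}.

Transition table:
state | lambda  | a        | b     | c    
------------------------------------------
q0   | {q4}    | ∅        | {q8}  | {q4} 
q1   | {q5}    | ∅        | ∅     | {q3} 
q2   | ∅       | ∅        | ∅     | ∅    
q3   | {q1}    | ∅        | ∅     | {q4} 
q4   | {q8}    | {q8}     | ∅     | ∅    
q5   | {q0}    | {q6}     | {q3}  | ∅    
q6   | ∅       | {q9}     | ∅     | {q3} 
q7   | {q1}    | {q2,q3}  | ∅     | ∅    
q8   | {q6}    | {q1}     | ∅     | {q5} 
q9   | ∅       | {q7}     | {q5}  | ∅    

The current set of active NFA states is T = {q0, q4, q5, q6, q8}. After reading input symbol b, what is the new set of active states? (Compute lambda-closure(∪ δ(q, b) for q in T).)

{q0, q1, q3, q4, q5, q6, q8}

q0 on b → {q8}.
q5 on b → {q3}.
No b-transition from q4, q6, q8.
Union after reading b: {q3, q8}.
Now take the lambda-closure:
From q3 via lambda: add q1.
From q8 via lambda: add q6.
From q1 via lambda: add q5.
From q5 via lambda: add q0.
From q0 via lambda: add q4.
No new states can be added; the closed set is {q0, q1, q3, q4, q5, q6, q8}.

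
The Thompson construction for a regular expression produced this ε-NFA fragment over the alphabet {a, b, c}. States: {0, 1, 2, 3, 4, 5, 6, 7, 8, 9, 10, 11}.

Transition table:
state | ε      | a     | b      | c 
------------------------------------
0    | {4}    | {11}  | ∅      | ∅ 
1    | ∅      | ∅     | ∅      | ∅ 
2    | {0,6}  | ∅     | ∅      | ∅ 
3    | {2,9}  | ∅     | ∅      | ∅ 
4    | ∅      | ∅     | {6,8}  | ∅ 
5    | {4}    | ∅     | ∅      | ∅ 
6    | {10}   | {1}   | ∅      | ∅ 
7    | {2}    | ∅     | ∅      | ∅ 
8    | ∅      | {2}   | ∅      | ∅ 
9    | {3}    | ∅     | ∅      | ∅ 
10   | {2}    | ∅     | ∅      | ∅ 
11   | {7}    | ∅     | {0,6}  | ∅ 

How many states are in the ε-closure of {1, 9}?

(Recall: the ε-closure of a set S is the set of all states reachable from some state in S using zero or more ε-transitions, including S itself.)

Start with {1, 9}.
From 9 via ε: add 3.
From 3 via ε: add 2.
From 2 via ε: add 0, 6.
From 0 via ε: add 4.
From 6 via ε: add 10.
ε-closure = {0, 1, 2, 3, 4, 6, 9, 10}, which has 8 states.

8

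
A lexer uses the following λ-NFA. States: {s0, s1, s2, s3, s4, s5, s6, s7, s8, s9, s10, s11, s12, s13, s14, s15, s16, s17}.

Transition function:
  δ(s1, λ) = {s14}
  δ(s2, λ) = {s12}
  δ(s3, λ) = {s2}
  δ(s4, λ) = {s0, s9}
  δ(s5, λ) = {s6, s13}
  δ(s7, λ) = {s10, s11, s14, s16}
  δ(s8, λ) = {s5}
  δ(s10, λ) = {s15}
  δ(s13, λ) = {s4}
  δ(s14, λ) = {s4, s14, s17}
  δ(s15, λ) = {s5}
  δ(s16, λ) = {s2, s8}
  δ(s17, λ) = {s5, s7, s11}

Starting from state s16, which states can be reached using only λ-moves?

{s0, s2, s4, s5, s6, s8, s9, s12, s13, s16}

Start with {s16}.
From s16 via λ: add s2, s8.
From s2 via λ: add s12.
From s8 via λ: add s5.
From s5 via λ: add s6, s13.
From s13 via λ: add s4.
From s4 via λ: add s0, s9.
No new states can be added; the closed set is {s0, s2, s4, s5, s6, s8, s9, s12, s13, s16}.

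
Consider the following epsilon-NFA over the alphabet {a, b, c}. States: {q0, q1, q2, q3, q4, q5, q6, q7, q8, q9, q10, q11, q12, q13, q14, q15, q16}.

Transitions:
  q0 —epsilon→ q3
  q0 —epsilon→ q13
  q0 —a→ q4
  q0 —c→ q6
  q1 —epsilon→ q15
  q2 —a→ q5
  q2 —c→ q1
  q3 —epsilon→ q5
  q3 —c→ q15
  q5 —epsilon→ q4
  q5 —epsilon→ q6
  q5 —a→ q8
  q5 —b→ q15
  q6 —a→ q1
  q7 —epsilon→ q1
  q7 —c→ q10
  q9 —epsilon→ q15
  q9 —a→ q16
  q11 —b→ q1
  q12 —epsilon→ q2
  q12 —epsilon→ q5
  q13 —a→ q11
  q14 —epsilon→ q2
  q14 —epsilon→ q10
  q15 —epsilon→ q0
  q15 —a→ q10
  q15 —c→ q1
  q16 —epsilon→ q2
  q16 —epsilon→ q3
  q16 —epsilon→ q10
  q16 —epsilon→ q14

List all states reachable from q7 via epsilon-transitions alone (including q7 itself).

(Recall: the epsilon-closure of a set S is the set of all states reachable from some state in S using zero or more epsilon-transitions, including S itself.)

Start with {q7}.
From q7 via epsilon: add q1.
From q1 via epsilon: add q15.
From q15 via epsilon: add q0.
From q0 via epsilon: add q3, q13.
From q3 via epsilon: add q5.
From q5 via epsilon: add q4, q6.
No new states can be added; the closed set is {q0, q1, q3, q4, q5, q6, q7, q13, q15}.

{q0, q1, q3, q4, q5, q6, q7, q13, q15}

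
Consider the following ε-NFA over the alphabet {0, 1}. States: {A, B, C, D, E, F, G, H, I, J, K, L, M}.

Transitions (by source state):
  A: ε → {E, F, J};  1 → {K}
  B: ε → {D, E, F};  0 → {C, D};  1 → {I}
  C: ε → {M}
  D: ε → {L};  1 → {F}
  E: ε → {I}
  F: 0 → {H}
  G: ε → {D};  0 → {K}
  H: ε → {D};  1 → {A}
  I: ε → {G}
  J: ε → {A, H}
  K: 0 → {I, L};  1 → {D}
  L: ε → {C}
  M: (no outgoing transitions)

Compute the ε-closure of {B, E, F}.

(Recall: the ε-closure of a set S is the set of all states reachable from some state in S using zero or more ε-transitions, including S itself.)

{B, C, D, E, F, G, I, L, M}

Start with {B, E, F}.
From B via ε: add D.
From E via ε: add I.
From D via ε: add L.
From I via ε: add G.
From L via ε: add C.
From C via ε: add M.
No new states can be added; the closed set is {B, C, D, E, F, G, I, L, M}.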